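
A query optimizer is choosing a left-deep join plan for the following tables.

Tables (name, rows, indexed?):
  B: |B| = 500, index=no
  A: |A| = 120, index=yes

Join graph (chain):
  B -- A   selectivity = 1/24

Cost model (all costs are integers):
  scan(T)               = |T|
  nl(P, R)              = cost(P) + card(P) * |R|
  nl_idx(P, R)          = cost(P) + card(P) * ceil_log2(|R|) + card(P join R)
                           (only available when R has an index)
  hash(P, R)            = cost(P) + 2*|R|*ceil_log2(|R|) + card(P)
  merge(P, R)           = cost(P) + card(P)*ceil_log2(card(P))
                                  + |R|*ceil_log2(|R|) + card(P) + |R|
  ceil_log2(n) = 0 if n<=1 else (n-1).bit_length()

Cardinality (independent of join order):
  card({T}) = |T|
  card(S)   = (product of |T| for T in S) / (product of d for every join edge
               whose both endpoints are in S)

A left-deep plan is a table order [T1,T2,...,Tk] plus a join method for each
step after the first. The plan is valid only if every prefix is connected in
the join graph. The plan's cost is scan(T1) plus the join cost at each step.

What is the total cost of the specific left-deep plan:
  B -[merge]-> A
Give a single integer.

step 1: scan B: cost=500, card=500
step 2: join A via merge
    card(P join A) = 500*120/(24) = 2500
    cost = 500 + 500*9 + 120*7 + 500 + 120 = 6460

6460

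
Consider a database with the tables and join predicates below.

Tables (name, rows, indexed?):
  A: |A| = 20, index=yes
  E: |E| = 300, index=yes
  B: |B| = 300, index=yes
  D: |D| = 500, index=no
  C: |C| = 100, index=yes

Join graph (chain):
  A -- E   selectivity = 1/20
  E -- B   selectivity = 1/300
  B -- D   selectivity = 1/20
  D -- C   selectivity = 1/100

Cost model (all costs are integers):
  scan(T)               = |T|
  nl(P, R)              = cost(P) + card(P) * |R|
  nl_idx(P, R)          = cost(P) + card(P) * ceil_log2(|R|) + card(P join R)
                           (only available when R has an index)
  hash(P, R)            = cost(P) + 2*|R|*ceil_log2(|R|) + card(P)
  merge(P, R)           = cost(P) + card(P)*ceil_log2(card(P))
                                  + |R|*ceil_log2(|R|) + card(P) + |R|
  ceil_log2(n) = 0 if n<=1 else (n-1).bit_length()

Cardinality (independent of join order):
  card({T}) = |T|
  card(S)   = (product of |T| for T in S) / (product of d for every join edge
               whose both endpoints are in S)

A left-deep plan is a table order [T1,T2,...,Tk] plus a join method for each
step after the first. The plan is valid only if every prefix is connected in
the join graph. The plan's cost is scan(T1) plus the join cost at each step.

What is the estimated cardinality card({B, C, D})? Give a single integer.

7500

Tables in S: B(300), C(100), D(500)
Edges inside S: B-D(d=20), D-C(d=100)
numerator = 300 * 100 * 500 = 15000000
denominator = 20 * 100 = 2000
card(S) = 15000000 / 2000 = 7500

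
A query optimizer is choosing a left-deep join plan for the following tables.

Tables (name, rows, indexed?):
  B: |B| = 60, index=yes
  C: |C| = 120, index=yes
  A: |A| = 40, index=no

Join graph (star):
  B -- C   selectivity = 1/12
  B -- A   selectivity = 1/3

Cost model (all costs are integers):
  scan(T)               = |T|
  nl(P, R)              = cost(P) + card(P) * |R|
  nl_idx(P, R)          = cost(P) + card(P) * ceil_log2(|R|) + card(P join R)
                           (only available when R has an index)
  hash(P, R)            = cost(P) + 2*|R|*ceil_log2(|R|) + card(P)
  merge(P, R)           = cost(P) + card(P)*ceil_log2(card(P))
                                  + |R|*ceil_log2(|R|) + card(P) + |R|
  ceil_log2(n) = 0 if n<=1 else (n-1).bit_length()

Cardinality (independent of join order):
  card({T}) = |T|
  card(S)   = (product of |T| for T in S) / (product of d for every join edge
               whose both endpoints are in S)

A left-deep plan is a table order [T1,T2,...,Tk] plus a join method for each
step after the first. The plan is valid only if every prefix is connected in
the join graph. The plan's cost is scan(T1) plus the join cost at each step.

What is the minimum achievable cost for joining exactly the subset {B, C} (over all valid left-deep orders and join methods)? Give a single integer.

960

Selinger DP over subsets of {B,C}:
  {B}: scan cost=60, card=60
  {C}: scan cost=120, card=120
  {BC}: card=600; try (B,hash)→960, (C,nl_idx)→1080, (C,merge)→1440, (B,nl_idx)→1440, (B,merge)→1500, (C,hash)→1800 …(+2); best=960 via (B,hash)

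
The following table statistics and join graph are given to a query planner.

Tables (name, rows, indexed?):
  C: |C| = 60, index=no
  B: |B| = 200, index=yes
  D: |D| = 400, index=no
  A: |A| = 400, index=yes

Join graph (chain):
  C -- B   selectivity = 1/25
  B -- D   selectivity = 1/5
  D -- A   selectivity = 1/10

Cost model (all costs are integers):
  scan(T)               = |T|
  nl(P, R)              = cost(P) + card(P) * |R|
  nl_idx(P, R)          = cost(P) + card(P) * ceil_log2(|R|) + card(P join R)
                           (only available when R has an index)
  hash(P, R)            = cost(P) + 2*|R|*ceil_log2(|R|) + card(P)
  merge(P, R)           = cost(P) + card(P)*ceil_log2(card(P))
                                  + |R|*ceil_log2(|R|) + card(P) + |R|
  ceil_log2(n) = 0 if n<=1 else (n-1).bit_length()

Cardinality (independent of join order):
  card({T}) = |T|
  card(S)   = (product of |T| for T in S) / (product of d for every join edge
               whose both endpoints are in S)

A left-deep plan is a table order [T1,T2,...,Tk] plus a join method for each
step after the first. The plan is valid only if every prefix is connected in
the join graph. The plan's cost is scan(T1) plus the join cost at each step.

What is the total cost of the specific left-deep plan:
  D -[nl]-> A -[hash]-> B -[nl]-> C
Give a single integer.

38579600

step 1: scan D: cost=400, card=400
step 2: join A via nl
    card(P join A) = 400*400/(10) = 16000
    cost = 400 + 400*400 = 160400
step 3: join B via hash
    card(P join B) = 16000*200/(5) = 640000
    cost = 160400 + 2*200*8 + 16000 = 179600
step 4: join C via nl
    card(P join C) = 640000*60/(25) = 1536000
    cost = 179600 + 640000*60 = 38579600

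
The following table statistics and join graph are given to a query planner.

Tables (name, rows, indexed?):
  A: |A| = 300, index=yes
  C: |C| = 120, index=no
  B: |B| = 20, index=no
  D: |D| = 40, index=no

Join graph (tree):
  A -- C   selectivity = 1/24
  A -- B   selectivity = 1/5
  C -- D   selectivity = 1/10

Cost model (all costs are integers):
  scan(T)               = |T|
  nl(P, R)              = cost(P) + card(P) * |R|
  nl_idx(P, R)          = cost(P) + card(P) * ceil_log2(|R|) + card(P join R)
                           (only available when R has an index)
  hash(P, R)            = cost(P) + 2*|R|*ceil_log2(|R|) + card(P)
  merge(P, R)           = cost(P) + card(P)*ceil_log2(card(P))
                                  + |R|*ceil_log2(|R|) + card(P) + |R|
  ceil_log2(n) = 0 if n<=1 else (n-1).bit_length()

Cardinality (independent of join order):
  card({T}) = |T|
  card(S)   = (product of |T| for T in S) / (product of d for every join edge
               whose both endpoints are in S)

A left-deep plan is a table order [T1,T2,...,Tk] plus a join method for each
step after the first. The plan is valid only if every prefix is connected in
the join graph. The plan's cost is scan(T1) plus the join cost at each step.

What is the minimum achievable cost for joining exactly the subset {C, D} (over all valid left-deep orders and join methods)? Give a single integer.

720

Selinger DP over subsets of {C,D}:
  {C}: scan cost=120, card=120
  {D}: scan cost=40, card=40
  {CD}: card=480; try (D,hash)→720, (C,merge)→1280, (D,merge)→1360, (C,hash)→1760, (C,nl)→4840, (D,nl)→4920; best=720 via (D,hash)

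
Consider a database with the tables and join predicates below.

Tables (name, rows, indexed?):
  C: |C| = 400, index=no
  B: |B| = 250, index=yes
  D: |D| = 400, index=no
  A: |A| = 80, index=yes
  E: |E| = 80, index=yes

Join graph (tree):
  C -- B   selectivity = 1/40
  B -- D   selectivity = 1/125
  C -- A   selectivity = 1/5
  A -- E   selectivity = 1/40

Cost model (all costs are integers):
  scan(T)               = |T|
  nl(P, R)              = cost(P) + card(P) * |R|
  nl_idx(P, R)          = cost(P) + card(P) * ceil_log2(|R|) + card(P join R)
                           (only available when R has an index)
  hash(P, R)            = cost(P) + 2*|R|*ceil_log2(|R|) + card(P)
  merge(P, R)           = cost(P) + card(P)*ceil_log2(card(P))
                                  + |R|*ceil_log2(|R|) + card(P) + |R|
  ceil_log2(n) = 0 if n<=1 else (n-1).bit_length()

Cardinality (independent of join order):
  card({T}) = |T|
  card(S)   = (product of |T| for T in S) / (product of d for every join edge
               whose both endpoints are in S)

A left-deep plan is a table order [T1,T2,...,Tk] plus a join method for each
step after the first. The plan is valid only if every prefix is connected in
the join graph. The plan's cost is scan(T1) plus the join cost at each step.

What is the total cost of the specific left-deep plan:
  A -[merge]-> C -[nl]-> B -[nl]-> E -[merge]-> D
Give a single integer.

step 1: scan A: cost=80, card=80
step 2: join C via merge
    card(P join C) = 80*400/(5) = 6400
    cost = 80 + 80*7 + 400*9 + 80 + 400 = 4720
step 3: join B via nl
    card(P join B) = 6400*250/(40) = 40000
    cost = 4720 + 6400*250 = 1604720
step 4: join E via nl
    card(P join E) = 40000*80/(40) = 80000
    cost = 1604720 + 40000*80 = 4804720
step 5: join D via merge
    card(P join D) = 80000*400/(125) = 256000
    cost = 4804720 + 80000*17 + 400*9 + 80000 + 400 = 6248720

6248720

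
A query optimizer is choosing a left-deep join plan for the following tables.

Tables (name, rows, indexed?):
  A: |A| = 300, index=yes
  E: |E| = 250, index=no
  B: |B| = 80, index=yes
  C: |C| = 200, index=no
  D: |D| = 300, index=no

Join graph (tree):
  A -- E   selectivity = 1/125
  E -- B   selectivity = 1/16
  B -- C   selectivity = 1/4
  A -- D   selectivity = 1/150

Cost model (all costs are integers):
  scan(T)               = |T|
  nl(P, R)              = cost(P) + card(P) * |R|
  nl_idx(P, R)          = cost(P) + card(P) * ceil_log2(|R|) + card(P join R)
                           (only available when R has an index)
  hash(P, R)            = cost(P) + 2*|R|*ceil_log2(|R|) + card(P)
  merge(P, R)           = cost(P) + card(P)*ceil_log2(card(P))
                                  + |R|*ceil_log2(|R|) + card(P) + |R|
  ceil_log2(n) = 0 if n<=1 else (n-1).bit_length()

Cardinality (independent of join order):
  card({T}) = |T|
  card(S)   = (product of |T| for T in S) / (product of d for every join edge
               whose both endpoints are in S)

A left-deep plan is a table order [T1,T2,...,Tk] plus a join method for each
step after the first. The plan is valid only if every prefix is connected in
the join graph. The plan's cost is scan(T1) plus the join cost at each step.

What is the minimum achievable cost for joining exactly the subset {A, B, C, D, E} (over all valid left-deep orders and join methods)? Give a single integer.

Selinger DP over subsets of {A,B,C,D,E}:
  {A}: scan cost=300, card=300
  {E}: scan cost=250, card=250
  {B}: scan cost=80, card=80
  {C}: scan cost=200, card=200
  {D}: scan cost=300, card=300
  {AE}: card=600; try (A,nl_idx)→3100, (E,hash)→4600, (A,merge)→5500, (E,merge)→5550, (A,hash)→5900, (A,nl)→75250 …(+1); best=3100 via (A,nl_idx)
  {AD}: card=600; try (A,nl_idx)→3600, (D,hash)→6000, (A,hash)→6000, (D,merge)→6300, (A,merge)→6300, (D,nl)→90300 …(+1); best=3600 via (A,nl_idx)
  {BE}: card=1250; try (B,hash)→1620, (E,merge)→2970, (B,merge)→3140, (B,nl_idx)→3250, (E,hash)→4160, (E,nl)→20080 …(+1); best=1620 via (B,hash)
  {BC}: card=4000; try (B,hash)→1520, (C,merge)→2520, (B,merge)→2640, (C,hash)→3360, (B,nl_idx)→5600, (C,nl)→16080 …(+1); best=1520 via (B,hash)
  {ABE}: card=3000; try (B,hash)→4820, (A,hash)→8270, (B,nl_idx)→10300, (B,merge)→10340, (A,nl_idx)→15870, (A,merge)→19620 …(+2); best=4820 via (B,hash)
  {ADE}: card=1200; try (E,hash)→8200, (D,hash)→9100, (E,merge)→12450, (D,merge)→12700, (E,nl)→153600, (D,nl)→183100; best=8200 via (E,hash)
  {BCE}: card=62500; try (C,hash)→6070, (E,hash)→9520, (C,merge)→18420, (E,merge)→55770, (C,nl)→251620, (E,nl)→1001520; best=6070 via (C,hash)
  {ABCE}: card=150000; try (C,hash)→11020, (C,merge)→45620, (A,hash)→73970, (C,nl)→604820, (A,nl_idx)→718570, (A,merge)→1071570 …(+1); best=11020 via (C,hash)
  {ABDE}: card=6000; try (B,hash)→10520, (D,hash)→13220, (B,nl_idx)→22600, (B,merge)→23240, (D,merge)→46820, (B,nl)→104200 …(+1); best=10520 via (B,hash)
  {ABCDE}: card=300000; try (C,hash)→19720, (C,merge)→96320, (D,hash)→166420, (C,nl)→1210520, (D,merge)→2864020, (D,nl)→45011020; best=19720 via (C,hash)

19720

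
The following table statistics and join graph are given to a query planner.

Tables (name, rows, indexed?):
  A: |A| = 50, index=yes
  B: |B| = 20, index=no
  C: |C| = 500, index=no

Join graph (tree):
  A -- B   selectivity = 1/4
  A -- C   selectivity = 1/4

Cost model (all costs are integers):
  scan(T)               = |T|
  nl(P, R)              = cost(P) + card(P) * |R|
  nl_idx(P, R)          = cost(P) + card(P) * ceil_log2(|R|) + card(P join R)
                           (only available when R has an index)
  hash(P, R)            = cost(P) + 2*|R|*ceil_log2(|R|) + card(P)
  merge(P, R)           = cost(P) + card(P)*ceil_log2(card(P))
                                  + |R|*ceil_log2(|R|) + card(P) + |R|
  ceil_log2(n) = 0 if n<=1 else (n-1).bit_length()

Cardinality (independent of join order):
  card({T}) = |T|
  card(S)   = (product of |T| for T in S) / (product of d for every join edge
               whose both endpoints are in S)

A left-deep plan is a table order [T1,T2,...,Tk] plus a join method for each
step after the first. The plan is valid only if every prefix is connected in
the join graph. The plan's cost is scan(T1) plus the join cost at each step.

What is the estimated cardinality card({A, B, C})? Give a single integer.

31250

Tables in S: A(50), B(20), C(500)
Edges inside S: A-B(d=4), A-C(d=4)
numerator = 50 * 20 * 500 = 500000
denominator = 4 * 4 = 16
card(S) = 500000 / 16 = 31250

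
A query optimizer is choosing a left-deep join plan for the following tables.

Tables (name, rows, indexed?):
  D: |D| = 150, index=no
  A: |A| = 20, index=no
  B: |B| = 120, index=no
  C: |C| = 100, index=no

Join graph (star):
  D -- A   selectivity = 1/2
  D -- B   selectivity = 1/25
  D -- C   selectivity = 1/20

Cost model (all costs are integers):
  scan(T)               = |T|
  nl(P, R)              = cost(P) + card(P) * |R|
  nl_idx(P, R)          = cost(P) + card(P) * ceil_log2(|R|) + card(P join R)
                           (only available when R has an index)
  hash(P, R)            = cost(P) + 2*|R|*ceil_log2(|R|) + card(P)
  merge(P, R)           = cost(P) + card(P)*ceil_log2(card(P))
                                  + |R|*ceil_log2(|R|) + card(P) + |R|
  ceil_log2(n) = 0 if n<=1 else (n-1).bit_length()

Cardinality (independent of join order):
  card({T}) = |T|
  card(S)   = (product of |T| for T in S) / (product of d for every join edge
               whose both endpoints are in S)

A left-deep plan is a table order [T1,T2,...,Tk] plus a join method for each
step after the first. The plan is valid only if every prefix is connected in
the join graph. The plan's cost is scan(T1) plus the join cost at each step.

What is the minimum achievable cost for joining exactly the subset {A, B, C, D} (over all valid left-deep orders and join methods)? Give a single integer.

Selinger DP over subsets of {A,B,C,D}:
  {D}: scan cost=150, card=150
  {A}: scan cost=20, card=20
  {B}: scan cost=120, card=120
  {C}: scan cost=100, card=100
  {AD}: card=1500; try (A,hash)→500, (D,merge)→1490, (A,merge)→1620, (D,hash)→2440, (D,nl)→3020, (A,nl)→3150; best=500 via (A,hash)
  {BD}: card=720; try (B,hash)→1980, (D,merge)→2430, (B,merge)→2460, (D,hash)→2640, (D,nl)→18120, (B,nl)→18150; best=1980 via (B,hash)
  {CD}: card=750; try (C,hash)→1700, (D,merge)→2250, (C,merge)→2300, (D,hash)→2600, (D,nl)→15100, (C,nl)→15150; best=1700 via (C,hash)
  {ABD}: card=7200; try (A,hash)→2900, (B,hash)→3680, (A,merge)→10020, (A,nl)→16380, (B,merge)→19460, (B,nl)→180500; best=2900 via (A,hash)
  {ACD}: card=7500; try (A,hash)→2650, (C,hash)→3400, (A,merge)→10070, (A,nl)→16700, (C,merge)→19300, (C,nl)→150500; best=2650 via (A,hash)
  {BCD}: card=3600; try (C,hash)→4100, (B,hash)→4130, (C,merge)→10700, (B,merge)→10910, (C,nl)→73980, (B,nl)→91700; best=4100 via (C,hash)
  {ABCD}: card=36000; try (A,hash)→7900, (C,hash)→11500, (B,hash)→11830, (A,merge)→51020, (A,nl)→76100, (C,merge)→104500 …(+3); best=7900 via (A,hash)

7900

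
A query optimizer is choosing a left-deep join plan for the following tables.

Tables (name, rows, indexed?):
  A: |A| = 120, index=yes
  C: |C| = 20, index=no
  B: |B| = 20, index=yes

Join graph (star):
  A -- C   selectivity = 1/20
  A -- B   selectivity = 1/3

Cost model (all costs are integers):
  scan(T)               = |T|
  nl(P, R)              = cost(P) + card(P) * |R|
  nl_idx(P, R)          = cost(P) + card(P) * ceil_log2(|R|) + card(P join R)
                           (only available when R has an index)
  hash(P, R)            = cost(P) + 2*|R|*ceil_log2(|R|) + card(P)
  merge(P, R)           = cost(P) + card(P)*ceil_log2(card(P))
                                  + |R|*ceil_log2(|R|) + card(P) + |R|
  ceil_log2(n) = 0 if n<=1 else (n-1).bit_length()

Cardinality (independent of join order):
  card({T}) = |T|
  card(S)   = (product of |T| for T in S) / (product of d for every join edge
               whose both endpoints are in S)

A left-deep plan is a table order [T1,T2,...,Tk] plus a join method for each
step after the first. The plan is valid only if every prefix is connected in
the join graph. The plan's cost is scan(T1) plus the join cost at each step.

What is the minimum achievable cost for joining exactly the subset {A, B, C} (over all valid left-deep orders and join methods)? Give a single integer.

Selinger DP over subsets of {A,B,C}:
  {A}: scan cost=120, card=120
  {C}: scan cost=20, card=20
  {B}: scan cost=20, card=20
  {AC}: card=120; try (A,nl_idx)→280, (C,hash)→440, (A,merge)→1100, (C,merge)→1200, (A,hash)→1720, (A,nl)→2420 …(+1); best=280 via (A,nl_idx)
  {AB}: card=800; try (B,hash)→440, (A,nl_idx)→960, (A,merge)→1100, (B,merge)→1200, (B,nl_idx)→1520, (A,hash)→1720 …(+2); best=440 via (B,hash)
  {ABC}: card=800; try (B,hash)→600, (B,merge)→1360, (C,hash)→1440, (B,nl_idx)→1680, (B,nl)→2680, (C,merge)→9360 …(+1); best=600 via (B,hash)

600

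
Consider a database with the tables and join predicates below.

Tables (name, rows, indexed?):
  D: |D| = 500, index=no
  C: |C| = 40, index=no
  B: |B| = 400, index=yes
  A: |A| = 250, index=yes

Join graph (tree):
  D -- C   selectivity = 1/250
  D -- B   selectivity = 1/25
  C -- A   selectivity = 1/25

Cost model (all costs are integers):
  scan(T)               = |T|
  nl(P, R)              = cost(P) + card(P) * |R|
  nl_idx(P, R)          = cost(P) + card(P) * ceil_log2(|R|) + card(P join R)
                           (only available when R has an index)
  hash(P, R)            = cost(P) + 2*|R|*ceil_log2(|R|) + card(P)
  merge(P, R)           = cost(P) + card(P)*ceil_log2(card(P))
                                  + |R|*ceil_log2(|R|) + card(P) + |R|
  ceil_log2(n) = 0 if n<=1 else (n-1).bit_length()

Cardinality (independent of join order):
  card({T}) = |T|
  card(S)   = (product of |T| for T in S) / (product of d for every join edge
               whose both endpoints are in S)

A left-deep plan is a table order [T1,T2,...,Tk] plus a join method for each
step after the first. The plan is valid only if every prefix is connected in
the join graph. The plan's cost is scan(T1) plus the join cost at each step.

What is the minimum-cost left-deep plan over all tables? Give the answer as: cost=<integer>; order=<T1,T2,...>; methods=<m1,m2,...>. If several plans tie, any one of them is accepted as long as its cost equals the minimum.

cost=8760; order=D,C,B,A; methods=hash,nl_idx,hash

Selinger DP (subsets sized 1..n):
  {D}: scan cost=500, card=500
  {C}: scan cost=40, card=40
  {B}: scan cost=400, card=400
  {A}: scan cost=250, card=250
  {CD}: card=80; try (C,hash)→1480, (D,merge)→5320, (C,merge)→5780, (D,hash)→9080, (D,nl)→20040, (C,nl)→20500; best=1480 via (C,hash)
  {BD}: card=8000; try (B,hash)→8200, (D,merge)→9400, (B,merge)→9500, (D,hash)→9800, (B,nl_idx)→13000, (D,nl)→200400 …(+1); best=8200 via (B,hash)
  {AC}: card=400; try (A,nl_idx)→760, (C,hash)→980, (A,merge)→2570, (C,merge)→2780, (A,hash)→4080, (A,nl)→10040 …(+1); best=760 via (A,nl_idx)
  {BCD}: card=1280; try (B,nl_idx)→3480, (B,merge)→6120, (B,hash)→8760, (C,hash)→16680, (B,nl)→33480, (C,merge)→120480 …(+1); best=3480 via (B,nl_idx)
  {ACD}: card=800; try (A,nl_idx)→2920, (A,merge)→4370, (A,hash)→5560, (D,merge)→9760, (D,hash)→10160, (A,nl)→21480 …(+1); best=2920 via (A,nl_idx)
  {ABCD}: card=12800; try (A,hash)→8760, (B,hash)→10920, (B,merge)→15720, (A,merge)→21090, (B,nl_idx)→22920, (A,nl_idx)→26520 …(+2); best=8760 via (A,hash)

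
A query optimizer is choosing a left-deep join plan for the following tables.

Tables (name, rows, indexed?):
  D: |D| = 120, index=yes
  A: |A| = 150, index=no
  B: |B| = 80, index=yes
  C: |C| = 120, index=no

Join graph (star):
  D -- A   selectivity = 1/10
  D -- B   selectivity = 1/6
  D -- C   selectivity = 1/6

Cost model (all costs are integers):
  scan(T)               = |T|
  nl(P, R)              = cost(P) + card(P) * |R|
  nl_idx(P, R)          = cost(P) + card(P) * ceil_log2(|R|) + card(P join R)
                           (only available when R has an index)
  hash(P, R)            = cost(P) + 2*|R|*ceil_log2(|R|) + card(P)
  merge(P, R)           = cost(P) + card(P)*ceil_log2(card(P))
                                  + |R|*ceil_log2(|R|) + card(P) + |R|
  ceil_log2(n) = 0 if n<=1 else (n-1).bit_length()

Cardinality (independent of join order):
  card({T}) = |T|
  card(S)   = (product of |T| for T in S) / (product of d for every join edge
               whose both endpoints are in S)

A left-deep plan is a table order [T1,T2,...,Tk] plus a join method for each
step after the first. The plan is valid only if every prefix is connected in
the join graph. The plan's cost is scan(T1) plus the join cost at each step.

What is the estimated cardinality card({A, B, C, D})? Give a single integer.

Tables in S: A(150), B(80), C(120), D(120)
Edges inside S: D-A(d=10), D-B(d=6), D-C(d=6)
numerator = 150 * 80 * 120 * 120 = 172800000
denominator = 10 * 6 * 6 = 360
card(S) = 172800000 / 360 = 480000

480000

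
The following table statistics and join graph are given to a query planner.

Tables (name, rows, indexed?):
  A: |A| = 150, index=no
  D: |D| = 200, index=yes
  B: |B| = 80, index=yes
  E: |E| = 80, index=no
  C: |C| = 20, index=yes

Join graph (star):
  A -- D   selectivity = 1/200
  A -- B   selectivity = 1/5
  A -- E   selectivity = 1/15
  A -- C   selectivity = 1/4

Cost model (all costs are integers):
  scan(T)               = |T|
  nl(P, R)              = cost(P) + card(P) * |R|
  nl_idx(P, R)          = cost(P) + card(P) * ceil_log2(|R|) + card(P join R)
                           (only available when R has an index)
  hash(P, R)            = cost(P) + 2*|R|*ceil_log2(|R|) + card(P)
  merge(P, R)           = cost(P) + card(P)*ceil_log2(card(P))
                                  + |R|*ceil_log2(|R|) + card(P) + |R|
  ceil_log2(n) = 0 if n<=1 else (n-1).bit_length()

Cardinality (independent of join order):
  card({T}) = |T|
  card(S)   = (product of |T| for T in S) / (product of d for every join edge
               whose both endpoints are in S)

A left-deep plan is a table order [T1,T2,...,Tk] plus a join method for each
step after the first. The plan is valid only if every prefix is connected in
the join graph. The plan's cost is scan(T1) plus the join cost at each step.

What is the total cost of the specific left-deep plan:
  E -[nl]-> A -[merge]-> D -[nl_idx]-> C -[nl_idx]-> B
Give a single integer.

122680

step 1: scan E: cost=80, card=80
step 2: join A via nl
    card(P join A) = 80*150/(15) = 800
    cost = 80 + 80*150 = 12080
step 3: join D via merge
    card(P join D) = 800*200/(200) = 800
    cost = 12080 + 800*10 + 200*8 + 800 + 200 = 22680
step 4: join C via nl_idx
    card(P join C) = 800*20/(4) = 4000
    cost = 22680 + 800*5 + 4000 = 30680
step 5: join B via nl_idx
    card(P join B) = 4000*80/(5) = 64000
    cost = 30680 + 4000*7 + 64000 = 122680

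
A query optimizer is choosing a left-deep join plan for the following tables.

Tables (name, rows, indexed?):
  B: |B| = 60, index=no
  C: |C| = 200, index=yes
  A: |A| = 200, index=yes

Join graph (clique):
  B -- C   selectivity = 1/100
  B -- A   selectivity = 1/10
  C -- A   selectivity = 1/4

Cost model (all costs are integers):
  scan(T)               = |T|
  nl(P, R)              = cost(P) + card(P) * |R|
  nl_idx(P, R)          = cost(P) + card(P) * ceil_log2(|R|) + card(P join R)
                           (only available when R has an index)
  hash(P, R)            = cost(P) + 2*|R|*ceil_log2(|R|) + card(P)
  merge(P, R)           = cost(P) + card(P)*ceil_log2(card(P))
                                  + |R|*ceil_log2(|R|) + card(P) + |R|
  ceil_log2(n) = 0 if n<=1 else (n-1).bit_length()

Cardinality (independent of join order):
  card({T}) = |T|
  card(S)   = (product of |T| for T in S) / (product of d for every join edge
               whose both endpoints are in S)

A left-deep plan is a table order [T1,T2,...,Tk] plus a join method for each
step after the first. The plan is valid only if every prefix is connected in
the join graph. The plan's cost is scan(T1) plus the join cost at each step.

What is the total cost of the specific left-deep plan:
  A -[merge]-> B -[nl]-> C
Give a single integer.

step 1: scan A: cost=200, card=200
step 2: join B via merge
    card(P join B) = 200*60/(10) = 1200
    cost = 200 + 200*8 + 60*6 + 200 + 60 = 2420
step 3: join C via nl
    card(P join C) = 1200*200/(100*4) = 600
    cost = 2420 + 1200*200 = 242420

242420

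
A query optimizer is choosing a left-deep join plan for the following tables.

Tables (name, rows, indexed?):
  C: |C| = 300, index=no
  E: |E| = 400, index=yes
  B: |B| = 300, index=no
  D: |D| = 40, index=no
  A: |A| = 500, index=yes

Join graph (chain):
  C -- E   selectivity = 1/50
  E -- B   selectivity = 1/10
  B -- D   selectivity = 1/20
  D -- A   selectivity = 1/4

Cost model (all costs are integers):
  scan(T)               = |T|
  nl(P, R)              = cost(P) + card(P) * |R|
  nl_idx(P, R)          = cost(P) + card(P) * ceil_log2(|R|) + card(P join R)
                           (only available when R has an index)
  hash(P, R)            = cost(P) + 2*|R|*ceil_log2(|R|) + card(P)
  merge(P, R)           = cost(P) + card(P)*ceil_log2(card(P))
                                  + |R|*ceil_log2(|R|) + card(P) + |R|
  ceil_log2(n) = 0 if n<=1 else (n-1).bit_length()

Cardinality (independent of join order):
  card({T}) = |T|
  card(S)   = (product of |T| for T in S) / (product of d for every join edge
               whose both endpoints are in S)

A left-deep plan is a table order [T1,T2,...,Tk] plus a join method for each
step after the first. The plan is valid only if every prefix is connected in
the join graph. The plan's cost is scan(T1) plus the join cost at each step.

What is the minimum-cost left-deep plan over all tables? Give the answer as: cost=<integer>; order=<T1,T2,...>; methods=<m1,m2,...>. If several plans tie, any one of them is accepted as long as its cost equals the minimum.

Selinger DP (subsets sized 1..n):
  {C}: scan cost=300, card=300
  {E}: scan cost=400, card=400
  {B}: scan cost=300, card=300
  {D}: scan cost=40, card=40
  {A}: scan cost=500, card=500
  {CE}: card=2400; try (E,nl_idx)→5400, (C,hash)→6200, (E,merge)→7300, (C,merge)→7400, (E,hash)→7800, (E,nl)→120300 …(+1); best=5400 via (E,nl_idx)
  {BE}: card=12000; try (B,hash)→6200, (E,merge)→7300, (B,merge)→7400, (E,hash)→7800, (E,nl_idx)→15000, (E,nl)→120300 …(+1); best=6200 via (B,hash)
  {BD}: card=600; try (D,hash)→1080, (B,merge)→3320, (D,merge)→3580, (B,hash)→5480, (B,nl)→12040, (D,nl)→12300; best=1080 via (D,hash)
  {AD}: card=5000; try (D,hash)→1480, (A,merge)→5320, (A,nl_idx)→5400, (D,merge)→5780, (A,hash)→9080, (A,nl)→20040 …(+1); best=1480 via (D,hash)
  {BCE}: card=72000; try (B,hash)→13200, (C,hash)→23600, (B,merge)→39600, (C,merge)→189200, (B,nl)→725400, (C,nl)→3606200; best=13200 via (B,hash)
  {BDE}: card=24000; try (E,hash)→8880, (E,merge)→11680, (D,hash)→18680, (E,nl_idx)→30480, (D,merge)→186480, (E,nl)→241080 …(+1); best=8880 via (E,hash)
  {ABD}: card=75000; try (A,hash)→10680, (B,hash)→11880, (A,merge)→12680, (B,merge)→74480, (A,nl_idx)→81480, (A,nl)→301080 …(+1); best=10680 via (A,hash)
  {BCDE}: card=144000; try (C,hash)→38280, (D,hash)→85680, (C,merge)→395880, (D,merge)→1309480, (D,nl)→2893200, (C,nl)→7208880; best=38280 via (C,hash)
  {ABDE}: card=3000000; try (A,hash)→41880, (E,hash)→92880, (A,merge)→397880, (E,merge)→1364680, (A,nl_idx)→3224880, (E,nl_idx)→3685680 …(+2); best=41880 via (A,hash)
  {ABCDE}: card=18000000; try (A,hash)→191280, (A,merge)→2779280, (C,hash)→3047280, (A,nl_idx)→19334280, (C,merge)→69044880, (A,nl)→72038280 …(+1); best=191280 via (A,hash)

cost=191280; order=B,D,E,C,A; methods=hash,hash,hash,hash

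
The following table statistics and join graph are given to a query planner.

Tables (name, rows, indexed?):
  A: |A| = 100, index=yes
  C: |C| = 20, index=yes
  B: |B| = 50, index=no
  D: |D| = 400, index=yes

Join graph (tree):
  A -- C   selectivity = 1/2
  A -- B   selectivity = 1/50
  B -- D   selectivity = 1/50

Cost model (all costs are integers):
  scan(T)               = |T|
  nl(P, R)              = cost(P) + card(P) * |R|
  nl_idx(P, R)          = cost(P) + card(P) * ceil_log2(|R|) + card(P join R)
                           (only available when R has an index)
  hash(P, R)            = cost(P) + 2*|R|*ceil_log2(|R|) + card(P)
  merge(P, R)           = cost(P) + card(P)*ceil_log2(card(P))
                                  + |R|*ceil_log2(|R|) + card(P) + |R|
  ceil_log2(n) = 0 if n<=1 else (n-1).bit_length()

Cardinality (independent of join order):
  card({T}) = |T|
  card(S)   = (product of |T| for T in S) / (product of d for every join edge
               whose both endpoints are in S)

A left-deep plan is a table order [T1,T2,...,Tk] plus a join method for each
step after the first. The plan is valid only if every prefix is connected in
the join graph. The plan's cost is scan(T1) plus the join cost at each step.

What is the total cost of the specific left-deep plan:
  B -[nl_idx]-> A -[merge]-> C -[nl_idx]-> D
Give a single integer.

18420

step 1: scan B: cost=50, card=50
step 2: join A via nl_idx
    card(P join A) = 50*100/(50) = 100
    cost = 50 + 50*7 + 100 = 500
step 3: join C via merge
    card(P join C) = 100*20/(2) = 1000
    cost = 500 + 100*7 + 20*5 + 100 + 20 = 1420
step 4: join D via nl_idx
    card(P join D) = 1000*400/(50) = 8000
    cost = 1420 + 1000*9 + 8000 = 18420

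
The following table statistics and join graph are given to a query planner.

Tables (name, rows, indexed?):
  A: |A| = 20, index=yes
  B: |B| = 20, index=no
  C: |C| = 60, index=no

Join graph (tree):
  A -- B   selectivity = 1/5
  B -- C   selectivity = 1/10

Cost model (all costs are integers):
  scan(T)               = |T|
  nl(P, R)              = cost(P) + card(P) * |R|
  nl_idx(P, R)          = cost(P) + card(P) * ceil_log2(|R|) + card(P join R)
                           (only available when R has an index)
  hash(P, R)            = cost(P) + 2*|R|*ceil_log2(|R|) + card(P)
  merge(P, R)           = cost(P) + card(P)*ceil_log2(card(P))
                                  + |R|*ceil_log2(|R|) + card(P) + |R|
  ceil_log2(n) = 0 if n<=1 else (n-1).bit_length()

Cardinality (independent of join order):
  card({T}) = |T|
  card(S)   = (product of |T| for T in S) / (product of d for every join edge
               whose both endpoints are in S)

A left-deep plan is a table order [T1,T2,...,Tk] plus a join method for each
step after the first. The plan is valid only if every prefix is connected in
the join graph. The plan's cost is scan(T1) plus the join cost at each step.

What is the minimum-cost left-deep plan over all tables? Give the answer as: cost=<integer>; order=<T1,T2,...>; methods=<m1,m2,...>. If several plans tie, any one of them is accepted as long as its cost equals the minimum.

Selinger DP (subsets sized 1..n):
  {A}: scan cost=20, card=20
  {B}: scan cost=20, card=20
  {C}: scan cost=60, card=60
  {AB}: card=80; try (A,nl_idx)→200, (B,hash)→240, (A,hash)→240, (B,merge)→260, (A,merge)→260, (B,nl)→420 …(+1); best=200 via (A,nl_idx)
  {BC}: card=120; try (B,hash)→320, (C,merge)→560, (B,merge)→600, (C,hash)→760, (C,nl)→1220, (B,nl)→1260; best=320 via (B,hash)
  {ABC}: card=480; try (A,hash)→640, (C,hash)→1000, (C,merge)→1260, (A,merge)→1400, (A,nl_idx)→1400, (A,nl)→2720 …(+1); best=640 via (A,hash)

cost=640; order=C,B,A; methods=hash,hash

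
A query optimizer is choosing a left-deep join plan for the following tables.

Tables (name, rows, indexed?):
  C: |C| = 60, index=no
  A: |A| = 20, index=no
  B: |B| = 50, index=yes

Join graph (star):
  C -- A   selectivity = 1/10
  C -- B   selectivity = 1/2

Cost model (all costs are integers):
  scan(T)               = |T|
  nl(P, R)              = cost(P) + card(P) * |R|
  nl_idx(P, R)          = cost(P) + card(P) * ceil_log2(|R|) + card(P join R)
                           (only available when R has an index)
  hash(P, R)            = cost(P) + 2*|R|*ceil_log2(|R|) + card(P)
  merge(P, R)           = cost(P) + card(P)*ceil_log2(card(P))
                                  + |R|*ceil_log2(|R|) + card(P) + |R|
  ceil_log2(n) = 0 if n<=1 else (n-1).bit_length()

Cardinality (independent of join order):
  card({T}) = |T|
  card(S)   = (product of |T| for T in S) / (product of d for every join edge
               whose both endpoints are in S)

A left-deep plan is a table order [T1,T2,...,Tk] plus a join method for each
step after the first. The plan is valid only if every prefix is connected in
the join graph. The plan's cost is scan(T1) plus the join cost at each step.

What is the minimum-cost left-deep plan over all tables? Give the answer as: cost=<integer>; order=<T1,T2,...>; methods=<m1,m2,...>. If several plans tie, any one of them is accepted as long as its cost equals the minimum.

cost=1040; order=C,A,B; methods=hash,hash

Selinger DP (subsets sized 1..n):
  {C}: scan cost=60, card=60
  {A}: scan cost=20, card=20
  {B}: scan cost=50, card=50
  {AC}: card=120; try (A,hash)→320, (C,merge)→560, (A,merge)→600, (C,hash)→760, (C,nl)→1220, (A,nl)→1260; best=320 via (A,hash)
  {BC}: card=1500; try (B,hash)→720, (C,hash)→820, (C,merge)→820, (B,merge)→830, (B,nl_idx)→1920, (C,nl)→3050 …(+1); best=720 via (B,hash)
  {ABC}: card=3000; try (B,hash)→1040, (B,merge)→1630, (A,hash)→2420, (B,nl_idx)→4040, (B,nl)→6320, (A,merge)→18840 …(+1); best=1040 via (B,hash)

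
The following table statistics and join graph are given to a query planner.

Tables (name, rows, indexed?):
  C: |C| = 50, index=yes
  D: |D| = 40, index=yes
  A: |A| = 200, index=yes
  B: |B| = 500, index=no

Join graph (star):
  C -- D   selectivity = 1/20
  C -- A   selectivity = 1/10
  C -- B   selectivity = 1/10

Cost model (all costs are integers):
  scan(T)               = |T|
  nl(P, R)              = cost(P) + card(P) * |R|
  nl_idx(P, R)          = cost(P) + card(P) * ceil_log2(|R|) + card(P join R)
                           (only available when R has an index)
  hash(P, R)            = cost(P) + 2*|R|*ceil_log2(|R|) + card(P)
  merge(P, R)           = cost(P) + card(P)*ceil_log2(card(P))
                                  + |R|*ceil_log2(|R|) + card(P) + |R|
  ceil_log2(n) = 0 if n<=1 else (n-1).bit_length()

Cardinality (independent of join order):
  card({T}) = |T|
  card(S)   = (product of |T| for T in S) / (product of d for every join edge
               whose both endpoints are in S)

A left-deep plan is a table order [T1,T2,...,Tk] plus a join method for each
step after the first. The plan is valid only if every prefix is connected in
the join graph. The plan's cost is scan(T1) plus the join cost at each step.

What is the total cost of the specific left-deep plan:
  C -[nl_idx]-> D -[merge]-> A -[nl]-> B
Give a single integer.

step 1: scan C: cost=50, card=50
step 2: join D via nl_idx
    card(P join D) = 50*40/(20) = 100
    cost = 50 + 50*6 + 100 = 450
step 3: join A via merge
    card(P join A) = 100*200/(10) = 2000
    cost = 450 + 100*7 + 200*8 + 100 + 200 = 3050
step 4: join B via nl
    card(P join B) = 2000*500/(10) = 100000
    cost = 3050 + 2000*500 = 1003050

1003050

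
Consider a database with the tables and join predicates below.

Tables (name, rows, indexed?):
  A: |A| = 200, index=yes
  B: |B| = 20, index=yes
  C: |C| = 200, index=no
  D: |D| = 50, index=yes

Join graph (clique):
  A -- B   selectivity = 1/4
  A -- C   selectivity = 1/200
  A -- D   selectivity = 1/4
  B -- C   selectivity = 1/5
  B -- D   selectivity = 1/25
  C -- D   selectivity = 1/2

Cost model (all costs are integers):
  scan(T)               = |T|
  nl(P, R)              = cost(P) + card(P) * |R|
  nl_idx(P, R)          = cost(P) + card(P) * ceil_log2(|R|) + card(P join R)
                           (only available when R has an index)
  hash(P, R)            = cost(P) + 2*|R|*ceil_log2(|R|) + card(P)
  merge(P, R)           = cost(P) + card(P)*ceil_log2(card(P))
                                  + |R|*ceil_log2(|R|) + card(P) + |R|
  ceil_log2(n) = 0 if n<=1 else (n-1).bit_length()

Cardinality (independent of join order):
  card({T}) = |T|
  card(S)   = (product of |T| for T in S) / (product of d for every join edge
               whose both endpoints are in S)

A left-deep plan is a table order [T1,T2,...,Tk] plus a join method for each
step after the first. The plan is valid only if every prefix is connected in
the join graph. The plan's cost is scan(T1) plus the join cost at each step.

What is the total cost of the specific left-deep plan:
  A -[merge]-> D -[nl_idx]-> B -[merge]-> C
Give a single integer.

22150

step 1: scan A: cost=200, card=200
step 2: join D via merge
    card(P join D) = 200*50/(4) = 2500
    cost = 200 + 200*8 + 50*6 + 200 + 50 = 2350
step 3: join B via nl_idx
    card(P join B) = 2500*20/(4*25) = 500
    cost = 2350 + 2500*5 + 500 = 15350
step 4: join C via merge
    card(P join C) = 500*200/(200*5*2) = 50
    cost = 15350 + 500*9 + 200*8 + 500 + 200 = 22150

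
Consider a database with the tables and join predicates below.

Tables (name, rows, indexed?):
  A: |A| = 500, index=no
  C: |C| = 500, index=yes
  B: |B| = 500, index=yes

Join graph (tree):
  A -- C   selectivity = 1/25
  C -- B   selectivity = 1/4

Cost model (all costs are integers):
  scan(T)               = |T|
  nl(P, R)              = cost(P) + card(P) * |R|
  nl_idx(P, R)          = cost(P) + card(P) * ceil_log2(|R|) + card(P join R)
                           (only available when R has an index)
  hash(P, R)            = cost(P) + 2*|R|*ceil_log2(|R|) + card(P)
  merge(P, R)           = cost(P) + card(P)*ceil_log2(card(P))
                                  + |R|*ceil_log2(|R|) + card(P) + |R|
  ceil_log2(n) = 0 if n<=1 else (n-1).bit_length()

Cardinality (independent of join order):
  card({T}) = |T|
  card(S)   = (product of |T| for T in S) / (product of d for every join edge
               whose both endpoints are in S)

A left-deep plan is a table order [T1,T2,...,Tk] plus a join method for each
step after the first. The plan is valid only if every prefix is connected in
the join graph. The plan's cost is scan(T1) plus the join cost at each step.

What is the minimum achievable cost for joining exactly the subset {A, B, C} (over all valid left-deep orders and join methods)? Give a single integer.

29000

Selinger DP over subsets of {A,B,C}:
  {A}: scan cost=500, card=500
  {C}: scan cost=500, card=500
  {B}: scan cost=500, card=500
  {AC}: card=10000; try (C,hash)→10000, (A,hash)→10000, (C,merge)→10500, (A,merge)→10500, (C,nl_idx)→15000, (C,nl)→250500 …(+1); best=10000 via (C,hash)
  {BC}: card=62500; try (C,hash)→10000, (B,hash)→10000, (C,merge)→10500, (B,merge)→10500, (C,nl_idx)→67500, (B,nl_idx)→67500 …(+2); best=10000 via (C,hash)
  {ABC}: card=1250000; try (B,hash)→29000, (A,hash)→81500, (B,merge)→165000, (A,merge)→1077500, (B,nl_idx)→1350000, (B,nl)→5010000 …(+1); best=29000 via (B,hash)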